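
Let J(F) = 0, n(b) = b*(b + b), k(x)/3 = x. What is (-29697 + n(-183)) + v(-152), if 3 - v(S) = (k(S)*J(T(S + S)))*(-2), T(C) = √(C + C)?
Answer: 37284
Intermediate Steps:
k(x) = 3*x
n(b) = 2*b² (n(b) = b*(2*b) = 2*b²)
T(C) = √2*√C (T(C) = √(2*C) = √2*√C)
v(S) = 3 (v(S) = 3 - (3*S)*0*(-2) = 3 - 0*(-2) = 3 - 1*0 = 3 + 0 = 3)
(-29697 + n(-183)) + v(-152) = (-29697 + 2*(-183)²) + 3 = (-29697 + 2*33489) + 3 = (-29697 + 66978) + 3 = 37281 + 3 = 37284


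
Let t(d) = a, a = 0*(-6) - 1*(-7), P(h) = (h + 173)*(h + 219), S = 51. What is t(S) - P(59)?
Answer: -64489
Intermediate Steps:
P(h) = (173 + h)*(219 + h)
a = 7 (a = 0 + 7 = 7)
t(d) = 7
t(S) - P(59) = 7 - (37887 + 59**2 + 392*59) = 7 - (37887 + 3481 + 23128) = 7 - 1*64496 = 7 - 64496 = -64489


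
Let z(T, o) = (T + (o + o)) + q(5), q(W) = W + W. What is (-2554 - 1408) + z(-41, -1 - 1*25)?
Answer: -4045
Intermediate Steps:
q(W) = 2*W
z(T, o) = 10 + T + 2*o (z(T, o) = (T + (o + o)) + 2*5 = (T + 2*o) + 10 = 10 + T + 2*o)
(-2554 - 1408) + z(-41, -1 - 1*25) = (-2554 - 1408) + (10 - 41 + 2*(-1 - 1*25)) = -3962 + (10 - 41 + 2*(-1 - 25)) = -3962 + (10 - 41 + 2*(-26)) = -3962 + (10 - 41 - 52) = -3962 - 83 = -4045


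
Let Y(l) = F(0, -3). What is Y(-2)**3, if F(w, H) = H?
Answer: -27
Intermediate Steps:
Y(l) = -3
Y(-2)**3 = (-3)**3 = -27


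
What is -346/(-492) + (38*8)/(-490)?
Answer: 4993/60270 ≈ 0.082844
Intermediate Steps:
-346/(-492) + (38*8)/(-490) = -346*(-1/492) + 304*(-1/490) = 173/246 - 152/245 = 4993/60270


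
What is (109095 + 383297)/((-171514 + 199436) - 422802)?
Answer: -61549/49360 ≈ -1.2469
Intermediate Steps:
(109095 + 383297)/((-171514 + 199436) - 422802) = 492392/(27922 - 422802) = 492392/(-394880) = 492392*(-1/394880) = -61549/49360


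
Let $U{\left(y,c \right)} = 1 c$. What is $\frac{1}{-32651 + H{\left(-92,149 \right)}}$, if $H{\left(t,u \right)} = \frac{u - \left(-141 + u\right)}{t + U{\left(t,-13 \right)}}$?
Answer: $- \frac{35}{1142832} \approx -3.0626 \cdot 10^{-5}$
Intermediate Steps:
$U{\left(y,c \right)} = c$
$H{\left(t,u \right)} = \frac{141}{-13 + t}$ ($H{\left(t,u \right)} = \frac{u - \left(-141 + u\right)}{t - 13} = \frac{141}{-13 + t}$)
$\frac{1}{-32651 + H{\left(-92,149 \right)}} = \frac{1}{-32651 + \frac{141}{-13 - 92}} = \frac{1}{-32651 + \frac{141}{-105}} = \frac{1}{-32651 + 141 \left(- \frac{1}{105}\right)} = \frac{1}{-32651 - \frac{47}{35}} = \frac{1}{- \frac{1142832}{35}} = - \frac{35}{1142832}$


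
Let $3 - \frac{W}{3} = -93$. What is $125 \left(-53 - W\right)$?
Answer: $-42625$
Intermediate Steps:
$W = 288$ ($W = 9 - -279 = 9 + 279 = 288$)
$125 \left(-53 - W\right) = 125 \left(-53 - 288\right) = 125 \left(-341\right) = -42625$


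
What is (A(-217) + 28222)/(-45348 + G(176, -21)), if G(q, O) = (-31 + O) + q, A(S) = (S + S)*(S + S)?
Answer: -108289/22612 ≈ -4.7890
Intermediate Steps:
A(S) = 4*S² (A(S) = (2*S)*(2*S) = 4*S²)
G(q, O) = -31 + O + q
(A(-217) + 28222)/(-45348 + G(176, -21)) = (4*(-217)² + 28222)/(-45348 + (-31 - 21 + 176)) = (4*47089 + 28222)/(-45348 + 124) = (188356 + 28222)/(-45224) = 216578*(-1/45224) = -108289/22612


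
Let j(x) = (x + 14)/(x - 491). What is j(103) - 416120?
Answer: -161454677/388 ≈ -4.1612e+5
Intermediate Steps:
j(x) = (14 + x)/(-491 + x)
j(103) - 416120 = (14 + 103)/(-491 + 103) - 416120 = 117/(-388) - 416120 = -1/388*117 - 416120 = -117/388 - 416120 = -161454677/388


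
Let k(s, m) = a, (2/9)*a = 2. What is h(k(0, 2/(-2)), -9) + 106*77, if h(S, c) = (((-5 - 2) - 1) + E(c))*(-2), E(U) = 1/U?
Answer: 73604/9 ≈ 8178.2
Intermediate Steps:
a = 9 (a = (9/2)*2 = 9)
k(s, m) = 9
h(S, c) = 16 - 2/c (h(S, c) = (((-5 - 2) - 1) + 1/c)*(-2) = ((-7 - 1) + 1/c)*(-2) = (-8 + 1/c)*(-2) = 16 - 2/c)
h(k(0, 2/(-2)), -9) + 106*77 = (16 - 2/(-9)) + 106*77 = (16 - 2*(-⅑)) + 8162 = (16 + 2/9) + 8162 = 146/9 + 8162 = 73604/9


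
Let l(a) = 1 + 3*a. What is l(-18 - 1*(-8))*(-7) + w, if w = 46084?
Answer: 46287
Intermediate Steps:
l(-18 - 1*(-8))*(-7) + w = (1 + 3*(-18 - 1*(-8)))*(-7) + 46084 = (1 + 3*(-18 + 8))*(-7) + 46084 = (1 + 3*(-10))*(-7) + 46084 = (1 - 30)*(-7) + 46084 = -29*(-7) + 46084 = 203 + 46084 = 46287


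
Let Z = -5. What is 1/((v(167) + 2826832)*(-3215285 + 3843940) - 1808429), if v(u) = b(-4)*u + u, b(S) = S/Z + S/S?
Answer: 1/1777394221609 ≈ 5.6262e-13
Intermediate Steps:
b(S) = 1 - S/5 (b(S) = S/(-5) + S/S = S*(-1/5) + 1 = -S/5 + 1 = 1 - S/5)
v(u) = 14*u/5 (v(u) = (1 - 1/5*(-4))*u + u = (1 + 4/5)*u + u = 9*u/5 + u = 14*u/5)
1/((v(167) + 2826832)*(-3215285 + 3843940) - 1808429) = 1/(((14/5)*167 + 2826832)*(-3215285 + 3843940) - 1808429) = 1/((2338/5 + 2826832)*628655 - 1808429) = 1/((14136498/5)*628655 - 1808429) = 1/(1777396030038 - 1808429) = 1/1777394221609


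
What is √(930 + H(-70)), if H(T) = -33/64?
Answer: √59487/8 ≈ 30.487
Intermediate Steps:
H(T) = -33/64 (H(T) = -33*1/64 = -33/64)
√(930 + H(-70)) = √(930 - 33/64) = √(59487/64) = √59487/8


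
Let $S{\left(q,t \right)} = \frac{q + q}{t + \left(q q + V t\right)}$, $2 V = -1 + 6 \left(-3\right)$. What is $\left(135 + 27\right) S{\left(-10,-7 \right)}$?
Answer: $- \frac{6480}{319} \approx -20.313$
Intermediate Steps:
$V = - \frac{19}{2}$ ($V = \frac{-1 + 6 \left(-3\right)}{2} = \frac{-1 - 18}{2} = \frac{1}{2} \left(-19\right) = - \frac{19}{2} \approx -9.5$)
$S{\left(q,t \right)} = \frac{2 q}{q^{2} - \frac{17 t}{2}}$ ($S{\left(q,t \right)} = \frac{q + q}{t + \left(q q - \frac{19 t}{2}\right)} = \frac{2 q}{t + \left(q^{2} - \frac{19 t}{2}\right)} = \frac{2 q}{q^{2} - \frac{17 t}{2}}$)
$\left(135 + 27\right) S{\left(-10,-7 \right)} = \left(135 + 27\right) 4 \left(-10\right) \frac{1}{\left(-17\right) \left(-7\right) + 2 \left(-10\right)^{2}} = 162 \cdot 4 \left(-10\right) \frac{1}{119 + 2 \cdot 100} = 162 \cdot 4 \left(-10\right) \frac{1}{119 + 200} = 162 \cdot 4 \left(-10\right) \frac{1}{319} = 162 \left(- \frac{40}{319}\right) = - \frac{6480}{319}$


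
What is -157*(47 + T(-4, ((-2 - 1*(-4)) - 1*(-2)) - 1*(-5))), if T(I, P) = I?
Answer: -6751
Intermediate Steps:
-157*(47 + T(-4, ((-2 - 1*(-4)) - 1*(-2)) - 1*(-5))) = -157*(47 - 4) = -157*43 = -6751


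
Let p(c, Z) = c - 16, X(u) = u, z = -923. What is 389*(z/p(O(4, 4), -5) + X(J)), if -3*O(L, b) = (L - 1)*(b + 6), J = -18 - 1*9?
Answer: 6613/2 ≈ 3306.5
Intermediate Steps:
J = -27 (J = -18 - 9 = -27)
O(L, b) = -(-1 + L)*(6 + b)/3 (O(L, b) = -(L - 1)*(b + 6)/3 = -(-1 + L)*(6 + b)/3)
p(c, Z) = -16 + c
389*(z/p(O(4, 4), -5) + X(J)) = 389*(-923/(-16 + (2 - 2*4 + (⅓)*4 - ⅓*4*4)) - 27) = 389*(-923/(-16 + (2 - 8 + 4/3 - 16/3)) - 27) = 389*(-923/(-16 - 10) - 27) = 389*(-923/(-26) - 27) = 389*(-923*(-1/26) - 27) = 389*(71/2 - 27) = 389*(17/2) = 6613/2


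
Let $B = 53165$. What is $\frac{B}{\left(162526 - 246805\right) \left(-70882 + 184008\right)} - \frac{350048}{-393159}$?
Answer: $\frac{85574048477363}{96113727378474} \approx 0.89034$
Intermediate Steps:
$\frac{B}{\left(162526 - 246805\right) \left(-70882 + 184008\right)} - \frac{350048}{-393159} = \frac{53165}{\left(162526 - 246805\right) \left(-70882 + 184008\right)} - \frac{350048}{-393159} = \frac{53165}{\left(-84279\right) 113126} - - \frac{350048}{393159} = \frac{53165}{-9534146154} + \frac{350048}{393159} = 53165 \left(- \frac{1}{9534146154}\right) + \frac{350048}{393159} = - \frac{53165}{9534146154} + \frac{350048}{393159} = \frac{85574048477363}{96113727378474}$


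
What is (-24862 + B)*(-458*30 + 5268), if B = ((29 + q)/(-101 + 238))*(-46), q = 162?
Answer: 28930863360/137 ≈ 2.1117e+8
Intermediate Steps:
B = -8786/137 (B = ((29 + 162)/(-101 + 238))*(-46) = (191/137)*(-46) = -8786/137 ≈ -64.131)
(-24862 + B)*(-458*30 + 5268) = (-24862 - 8786/137)*(-458*30 + 5268) = -3414880*(-13740 + 5268)/137 = -3414880/137*(-8472) = 28930863360/137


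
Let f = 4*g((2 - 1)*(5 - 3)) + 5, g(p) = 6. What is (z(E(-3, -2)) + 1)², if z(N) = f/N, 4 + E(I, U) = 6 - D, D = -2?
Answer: 1089/16 ≈ 68.063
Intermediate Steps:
f = 29 (f = 4*6 + 5 = 24 + 5 = 29)
E(I, U) = 4 (E(I, U) = -4 + (6 - 1*(-2)) = -4 + (6 + 2) = -4 + 8 = 4)
z(N) = 29/N
(z(E(-3, -2)) + 1)² = (29/4 + 1)² = (33/4)² = 1089/16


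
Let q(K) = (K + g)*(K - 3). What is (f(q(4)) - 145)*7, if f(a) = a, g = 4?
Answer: -959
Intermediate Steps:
q(K) = (-3 + K)*(4 + K) (q(K) = (K + 4)*(K - 3) = (4 + K)*(-3 + K) = (-3 + K)*(4 + K))
(f(q(4)) - 145)*7 = ((-12 + 4 + 4**2) - 145)*7 = ((-12 + 4 + 16) - 145)*7 = (8 - 145)*7 = -137*7 = -959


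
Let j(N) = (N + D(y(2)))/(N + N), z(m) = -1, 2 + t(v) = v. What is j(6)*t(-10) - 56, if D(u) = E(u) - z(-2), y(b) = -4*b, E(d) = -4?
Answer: -59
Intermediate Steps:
t(v) = -2 + v
D(u) = -3 (D(u) = -4 - 1*(-1) = -4 + 1 = -3)
j(N) = (-3 + N)/(2*N) (j(N) = (N - 3)/(N + N) = (-3 + N)/((2*N)) = (-3 + N)*(1/(2*N)) = (-3 + N)/(2*N))
j(6)*t(-10) - 56 = ((½)*(-3 + 6)/6)*(-2 - 10) - 56 = ((½)*(⅙)*3)*(-12) - 56 = (¼)*(-12) - 56 = -3 - 56 = -59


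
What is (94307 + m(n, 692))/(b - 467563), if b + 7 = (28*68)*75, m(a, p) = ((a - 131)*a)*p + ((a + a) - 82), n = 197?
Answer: -9092003/324770 ≈ -27.995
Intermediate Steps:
m(a, p) = -82 + 2*a + a*p*(-131 + a) (m(a, p) = ((-131 + a)*a)*p + (2*a - 82) = (a*(-131 + a))*p + (-82 + 2*a) = a*p*(-131 + a) + (-82 + 2*a) = -82 + 2*a + a*p*(-131 + a))
b = 142793 (b = -7 + (28*68)*75 = -7 + 1904*75 = -7 + 142800 = 142793)
(94307 + m(n, 692))/(b - 467563) = (94307 + (-82 + 2*197 + 692*197² - 131*197*692))/(142793 - 467563) = (94307 + (-82 + 394 + 692*38809 - 17858444))/(-324770) = (94307 + (-82 + 394 + 26855828 - 17858444))*(-1/324770) = (94307 + 8997696)*(-1/324770) = 9092003*(-1/324770) = -9092003/324770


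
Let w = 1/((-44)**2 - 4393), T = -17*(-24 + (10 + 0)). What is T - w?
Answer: 584767/2457 ≈ 238.00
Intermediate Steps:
T = 238 (T = -17*(-24 + 10) = -17*(-14) = 238)
w = -1/2457 (w = 1/(1936 - 4393) = 1/(-2457) = -1/2457 ≈ -0.00040700)
T - w = 238 - 1*(-1/2457) = 238 + 1/2457 = 584767/2457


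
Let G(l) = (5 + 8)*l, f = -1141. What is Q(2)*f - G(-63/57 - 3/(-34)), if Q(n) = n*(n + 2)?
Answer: -5888147/646 ≈ -9114.8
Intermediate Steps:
Q(n) = n*(2 + n)
G(l) = 13*l
Q(2)*f - G(-63/57 - 3/(-34)) = (2*(2 + 2))*(-1141) - 13*(-63/57 - 3/(-34)) = (2*4)*(-1141) - 13*(-63*1/57 - 3*(-1/34)) = 8*(-1141) - 13*(-21/19 + 3/34) = -9128 - 13*(-657)/646 = -9128 - 1*(-8541/646) = -9128 + 8541/646 = -5888147/646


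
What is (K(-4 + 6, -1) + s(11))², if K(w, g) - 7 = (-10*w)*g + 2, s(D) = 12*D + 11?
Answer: 29584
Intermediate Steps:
s(D) = 11 + 12*D
K(w, g) = 9 - 10*g*w (K(w, g) = 7 + ((-10*w)*g + 2) = 7 + (-10*g*w + 2) = 7 + (2 - 10*g*w) = 9 - 10*g*w)
(K(-4 + 6, -1) + s(11))² = ((9 - 10*(-1)*(-4 + 6)) + (11 + 12*11))² = ((9 - 10*(-1)*2) + (11 + 132))² = ((9 + 20) + 143)² = (29 + 143)² = 172² = 29584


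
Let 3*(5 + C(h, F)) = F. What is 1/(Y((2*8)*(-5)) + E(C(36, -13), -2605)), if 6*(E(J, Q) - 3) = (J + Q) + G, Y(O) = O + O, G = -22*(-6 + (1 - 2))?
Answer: -18/10207 ≈ -0.0017635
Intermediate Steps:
G = 154 (G = -22*(-6 - 1) = -22*(-7) = 154)
C(h, F) = -5 + F/3
Y(O) = 2*O
E(J, Q) = 86/3 + J/6 + Q/6 (E(J, Q) = 3 + ((J + Q) + 154)/6 = 3 + (154 + J + Q)/6 = 3 + (77/3 + J/6 + Q/6) = 86/3 + J/6 + Q/6)
1/(Y((2*8)*(-5)) + E(C(36, -13), -2605)) = 1/(2*((2*8)*(-5)) + (86/3 + (-5 + (⅓)*(-13))/6 + (⅙)*(-2605))) = 1/(2*(16*(-5)) + (86/3 + (-5 - 13/3)/6 - 2605/6)) = 1/(2*(-80) + (86/3 + (⅙)*(-28/3) - 2605/6)) = 1/(-160 + (86/3 - 14/9 - 2605/6)) = 1/(-160 - 7327/18) = 1/(-10207/18) = -18/10207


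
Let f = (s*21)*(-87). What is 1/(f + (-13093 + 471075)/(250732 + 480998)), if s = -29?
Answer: 365865/19384854286 ≈ 1.8874e-5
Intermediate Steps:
f = 52983 (f = -29*21*(-87) = -609*(-87) = 52983)
1/(f + (-13093 + 471075)/(250732 + 480998)) = 1/(52983 + (-13093 + 471075)/(250732 + 480998)) = 1/(52983 + 457982/731730) = 1/(52983 + 457982*(1/731730)) = 1/(52983 + 228991/365865) = 1/(19384854286/365865) = 365865/19384854286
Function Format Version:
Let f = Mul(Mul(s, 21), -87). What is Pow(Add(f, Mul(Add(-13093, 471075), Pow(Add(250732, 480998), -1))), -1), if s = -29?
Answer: Rational(365865, 19384854286) ≈ 1.8874e-5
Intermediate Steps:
f = 52983 (f = Mul(Mul(-29, 21), -87) = Mul(-609, -87) = 52983)
Pow(Add(f, Mul(Add(-13093, 471075), Pow(Add(250732, 480998), -1))), -1) = Pow(Add(52983, Mul(Add(-13093, 471075), Pow(Add(250732, 480998), -1))), -1) = Pow(Add(52983, Mul(457982, Pow(731730, -1))), -1) = Pow(Add(52983, Mul(457982, Rational(1, 731730))), -1) = Pow(Add(52983, Rational(228991, 365865)), -1) = Pow(Rational(19384854286, 365865), -1) = Rational(365865, 19384854286)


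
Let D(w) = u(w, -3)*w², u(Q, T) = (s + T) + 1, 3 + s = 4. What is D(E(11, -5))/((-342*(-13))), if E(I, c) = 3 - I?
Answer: -32/2223 ≈ -0.014395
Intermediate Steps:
s = 1 (s = -3 + 4 = 1)
u(Q, T) = 2 + T (u(Q, T) = (1 + T) + 1 = 2 + T)
D(w) = -w² (D(w) = (2 - 3)*w² = -w²)
D(E(11, -5))/((-342*(-13))) = (-(3 - 1*11)²)/((-342*(-13))) = -(3 - 11)²/4446 = -1*(-8)²*(1/4446) = -1*64*(1/4446) = -64*1/4446 = -32/2223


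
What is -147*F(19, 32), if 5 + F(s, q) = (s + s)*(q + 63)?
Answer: -529935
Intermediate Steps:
F(s, q) = -5 + 2*s*(63 + q) (F(s, q) = -5 + (s + s)*(q + 63) = -5 + (2*s)*(63 + q) = -5 + 2*s*(63 + q))
-147*F(19, 32) = -147*(-5 + 126*19 + 2*32*19) = -147*(-5 + 2394 + 1216) = -147*3605 = -529935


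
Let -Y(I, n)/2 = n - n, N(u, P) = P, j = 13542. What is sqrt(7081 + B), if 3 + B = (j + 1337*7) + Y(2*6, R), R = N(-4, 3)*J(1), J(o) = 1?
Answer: 3*sqrt(3331) ≈ 173.14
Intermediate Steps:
R = 3 (R = 3*1 = 3)
Y(I, n) = 0 (Y(I, n) = -2*(n - n) = -2*0 = 0)
B = 22898 (B = -3 + ((13542 + 1337*7) + 0) = -3 + ((13542 + 9359) + 0) = -3 + (22901 + 0) = -3 + 22901 = 22898)
sqrt(7081 + B) = sqrt(7081 + 22898) = sqrt(29979) = 3*sqrt(3331)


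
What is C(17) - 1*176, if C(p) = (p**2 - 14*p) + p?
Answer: -108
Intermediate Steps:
C(p) = p**2 - 13*p
C(17) - 1*176 = 17*(-13 + 17) - 1*176 = 17*4 - 176 = 68 - 176 = -108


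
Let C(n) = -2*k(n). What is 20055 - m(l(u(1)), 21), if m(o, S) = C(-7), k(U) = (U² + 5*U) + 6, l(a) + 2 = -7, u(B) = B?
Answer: 20095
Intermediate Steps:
l(a) = -9 (l(a) = -2 - 7 = -9)
k(U) = 6 + U² + 5*U
C(n) = -12 - 10*n - 2*n² (C(n) = -2*(6 + n² + 5*n) = -12 - 10*n - 2*n²)
m(o, S) = -40 (m(o, S) = -12 - 10*(-7) - 2*(-7)² = -12 + 70 - 2*49 = -12 + 70 - 98 = -40)
20055 - m(l(u(1)), 21) = 20055 - 1*(-40) = 20055 + 40 = 20095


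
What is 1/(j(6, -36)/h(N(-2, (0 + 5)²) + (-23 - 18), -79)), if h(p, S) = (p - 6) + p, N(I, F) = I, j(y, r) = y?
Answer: -46/3 ≈ -15.333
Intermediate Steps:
h(p, S) = -6 + 2*p (h(p, S) = (-6 + p) + p = -6 + 2*p)
1/(j(6, -36)/h(N(-2, (0 + 5)²) + (-23 - 18), -79)) = 1/(6/(-6 + 2*(-2 + (-23 - 18)))) = 1/(6/(-6 + 2*(-2 - 41))) = 1/(6/(-6 + 2*(-43))) = 1/(6/(-6 - 86)) = 1/(6/(-92)) = 1/(6*(-1/92)) = 1/(-3/46) = -46/3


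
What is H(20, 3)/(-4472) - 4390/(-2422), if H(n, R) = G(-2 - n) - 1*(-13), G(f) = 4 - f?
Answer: 751447/416584 ≈ 1.8038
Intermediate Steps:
H(n, R) = 19 + n (H(n, R) = (4 - (-2 - n)) - 1*(-13) = (4 + (2 + n)) + 13 = (6 + n) + 13 = 19 + n)
H(20, 3)/(-4472) - 4390/(-2422) = (19 + 20)/(-4472) - 4390/(-2422) = 39*(-1/4472) - 4390*(-1/2422) = -3/344 + 2195/1211 = 751447/416584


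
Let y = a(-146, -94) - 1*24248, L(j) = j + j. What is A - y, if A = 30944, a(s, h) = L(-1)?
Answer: 55194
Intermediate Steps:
L(j) = 2*j
a(s, h) = -2 (a(s, h) = 2*(-1) = -2)
y = -24250 (y = -2 - 1*24248 = -2 - 24248 = -24250)
A - y = 30944 - 1*(-24250) = 30944 + 24250 = 55194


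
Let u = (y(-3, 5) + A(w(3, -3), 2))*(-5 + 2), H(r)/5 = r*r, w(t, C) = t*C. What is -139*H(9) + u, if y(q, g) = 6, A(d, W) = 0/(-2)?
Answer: -56313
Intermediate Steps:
w(t, C) = C*t
A(d, W) = 0 (A(d, W) = 0*(-½) = 0)
H(r) = 5*r² (H(r) = 5*(r*r) = 5*r²)
u = -18 (u = (6 + 0)*(-5 + 2) = 6*(-3) = -18)
-139*H(9) + u = -695*9² - 18 = -695*81 - 18 = -139*405 - 18 = -56295 - 18 = -56313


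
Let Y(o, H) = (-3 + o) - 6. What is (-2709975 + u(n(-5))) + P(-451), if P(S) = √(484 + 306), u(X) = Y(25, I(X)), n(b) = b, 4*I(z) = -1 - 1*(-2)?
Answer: -2709959 + √790 ≈ -2.7099e+6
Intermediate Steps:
I(z) = ¼ (I(z) = (-1 - 1*(-2))/4 = (-1 + 2)/4 = (¼)*1 = ¼)
Y(o, H) = -9 + o
u(X) = 16 (u(X) = -9 + 25 = 16)
P(S) = √790
(-2709975 + u(n(-5))) + P(-451) = (-2709975 + 16) + √790 = -2709959 + √790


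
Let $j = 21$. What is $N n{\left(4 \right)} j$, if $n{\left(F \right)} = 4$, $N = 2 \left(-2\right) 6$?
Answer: $-2016$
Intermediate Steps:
$N = -24$ ($N = \left(-4\right) 6 = -24$)
$N n{\left(4 \right)} j = \left(-24\right) 4 \cdot 21 = \left(-96\right) 21 = -2016$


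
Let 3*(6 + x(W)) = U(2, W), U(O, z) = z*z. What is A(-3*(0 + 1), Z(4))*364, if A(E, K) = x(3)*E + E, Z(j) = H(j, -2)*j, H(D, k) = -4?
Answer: 2184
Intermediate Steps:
U(O, z) = z²
x(W) = -6 + W²/3
Z(j) = -4*j
A(E, K) = -2*E (A(E, K) = (-6 + (⅓)*3²)*E + E = (-6 + (⅓)*9)*E + E = (-6 + 3)*E + E = -3*E + E = -2*E)
A(-3*(0 + 1), Z(4))*364 = -(-6)*(0 + 1)*364 = -(-6)*364 = -2*(-3)*364 = 6*364 = 2184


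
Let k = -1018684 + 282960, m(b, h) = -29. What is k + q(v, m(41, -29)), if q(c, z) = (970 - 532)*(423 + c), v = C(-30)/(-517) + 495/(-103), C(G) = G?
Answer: -29422750300/53251 ≈ -5.5253e+5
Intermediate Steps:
v = -252825/53251 (v = -30/(-517) + 495/(-103) = -30*(-1/517) + 495*(-1/103) = 30/517 - 495/103 = -252825/53251 ≈ -4.7478)
q(c, z) = 185274 + 438*c (q(c, z) = 438*(423 + c) = 185274 + 438*c)
k = -735724
k + q(v, m(41, -29)) = -735724 + (185274 + 438*(-252825/53251)) = -735724 + (185274 - 110737350/53251) = -735724 + 9755288424/53251 = -29422750300/53251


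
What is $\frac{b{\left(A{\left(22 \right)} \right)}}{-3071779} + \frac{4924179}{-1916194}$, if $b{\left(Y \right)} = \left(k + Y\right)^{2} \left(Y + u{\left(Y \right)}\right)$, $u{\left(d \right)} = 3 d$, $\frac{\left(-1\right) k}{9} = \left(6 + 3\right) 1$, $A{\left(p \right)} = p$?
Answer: $- \frac{15712973520073}{5886124489126} \approx -2.6695$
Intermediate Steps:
$k = -81$ ($k = - 9 \left(6 + 3\right) 1 = - 9 \cdot 9 \cdot 1 = \left(-9\right) 9 = -81$)
$b{\left(Y \right)} = 4 Y \left(-81 + Y\right)^{2}$ ($b{\left(Y \right)} = \left(-81 + Y\right)^{2} \left(Y + 3 Y\right) = \left(-81 + Y\right)^{2} \cdot 4 Y = 4 Y \left(-81 + Y\right)^{2}$)
$\frac{b{\left(A{\left(22 \right)} \right)}}{-3071779} + \frac{4924179}{-1916194} = \frac{4 \cdot 22 \left(-81 + 22\right)^{2}}{-3071779} + \frac{4924179}{-1916194} = 4 \cdot 22 \left(-59\right)^{2} \left(- \frac{1}{3071779}\right) + 4924179 \left(- \frac{1}{1916194}\right) = 4 \cdot 22 \cdot 3481 \left(- \frac{1}{3071779}\right) - \frac{4924179}{1916194} = 306328 \left(- \frac{1}{3071779}\right) - \frac{4924179}{1916194} = - \frac{306328}{3071779} - \frac{4924179}{1916194} = - \frac{15712973520073}{5886124489126}$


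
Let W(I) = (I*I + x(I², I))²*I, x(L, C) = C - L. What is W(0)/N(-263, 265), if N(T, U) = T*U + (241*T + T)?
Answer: 0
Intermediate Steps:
N(T, U) = 242*T + T*U (N(T, U) = T*U + 242*T = 242*T + T*U)
W(I) = I³ (W(I) = (I*I + (I - I²))²*I = (I² + (I - I²))²*I = I²*I = I³)
W(0)/N(-263, 265) = 0³/((-263*(242 + 265))) = 0/((-263*507)) = 0/(-133341) = 0*(-1/133341) = 0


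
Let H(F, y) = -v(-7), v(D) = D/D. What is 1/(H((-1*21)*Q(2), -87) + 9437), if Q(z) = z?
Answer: 1/9436 ≈ 0.00010598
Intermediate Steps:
v(D) = 1
H(F, y) = -1 (H(F, y) = -1*1 = -1)
1/(H((-1*21)*Q(2), -87) + 9437) = 1/(-1 + 9437) = 1/9436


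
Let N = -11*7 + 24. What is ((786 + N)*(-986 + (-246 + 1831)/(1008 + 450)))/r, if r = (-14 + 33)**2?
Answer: -1052590199/526338 ≈ -1999.8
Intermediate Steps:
N = -53 (N = -77 + 24 = -53)
r = 361 (r = 19**2 = 361)
((786 + N)*(-986 + (-246 + 1831)/(1008 + 450)))/r = ((786 - 53)*(-986 + (-246 + 1831)/(1008 + 450)))/361 = (733*(-986 + 1585/1458))*(1/361) = (733*(-1436003/1458))*(1/361) = -1052590199/1458*1/361 = -1052590199/526338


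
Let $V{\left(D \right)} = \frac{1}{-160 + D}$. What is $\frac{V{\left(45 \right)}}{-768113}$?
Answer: $\frac{1}{88332995} \approx 1.1321 \cdot 10^{-8}$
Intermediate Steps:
$\frac{V{\left(45 \right)}}{-768113} = \frac{1}{\left(-160 + 45\right) \left(-768113\right)} = \frac{1}{-115} \left(- \frac{1}{768113}\right) = \left(- \frac{1}{115}\right) \left(- \frac{1}{768113}\right) = \frac{1}{88332995}$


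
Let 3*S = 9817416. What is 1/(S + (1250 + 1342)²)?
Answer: 1/9990936 ≈ 1.0009e-7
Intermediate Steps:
S = 3272472 (S = (⅓)*9817416 = 3272472)
1/(S + (1250 + 1342)²) = 1/(3272472 + (1250 + 1342)²) = 1/(3272472 + 2592²) = 1/(3272472 + 6718464) = 1/9990936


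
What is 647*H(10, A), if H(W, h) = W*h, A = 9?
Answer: 58230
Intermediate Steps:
647*H(10, A) = 647*(10*9) = 647*90 = 58230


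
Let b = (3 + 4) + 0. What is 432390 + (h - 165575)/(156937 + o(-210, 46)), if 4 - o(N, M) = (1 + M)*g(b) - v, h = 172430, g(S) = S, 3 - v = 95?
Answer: 13535537931/31304 ≈ 4.3239e+5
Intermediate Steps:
v = -92 (v = 3 - 1*95 = 3 - 95 = -92)
b = 7 (b = 7 + 0 = 7)
o(N, M) = -95 - 7*M (o(N, M) = 4 - ((1 + M)*7 - 1*(-92)) = 4 - ((7 + 7*M) + 92) = 4 - (99 + 7*M) = 4 + (-99 - 7*M) = -95 - 7*M)
432390 + (h - 165575)/(156937 + o(-210, 46)) = 432390 + (172430 - 165575)/(156937 + (-95 - 7*46)) = 432390 + 6855/(156937 + (-95 - 322)) = 432390 + 6855/(156937 - 417) = 432390 + 6855/156520 = 432390 + 6855*(1/156520) = 432390 + 1371/31304 = 13535537931/31304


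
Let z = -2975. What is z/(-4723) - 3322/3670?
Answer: -2385778/8666705 ≈ -0.27528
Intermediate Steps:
z/(-4723) - 3322/3670 = -2975/(-4723) - 3322/3670 = -2975*(-1/4723) - 3322*1/3670 = 2975/4723 - 1661/1835 = -2385778/8666705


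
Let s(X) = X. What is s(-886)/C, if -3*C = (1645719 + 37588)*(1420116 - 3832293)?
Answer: -886/1353478143113 ≈ -6.5461e-10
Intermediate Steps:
C = 1353478143113 (C = -(1645719 + 37588)*(1420116 - 3832293)/3 = -1683307*(-2412177)/3 = -⅓*(-4060434429339) = 1353478143113)
s(-886)/C = -886/1353478143113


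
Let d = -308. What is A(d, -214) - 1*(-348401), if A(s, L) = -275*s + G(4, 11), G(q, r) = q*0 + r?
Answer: 433112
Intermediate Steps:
G(q, r) = r (G(q, r) = 0 + r = r)
A(s, L) = 11 - 275*s (A(s, L) = -275*s + 11 = 11 - 275*s)
A(d, -214) - 1*(-348401) = (11 - 275*(-308)) - 1*(-348401) = (11 + 84700) + 348401 = 84711 + 348401 = 433112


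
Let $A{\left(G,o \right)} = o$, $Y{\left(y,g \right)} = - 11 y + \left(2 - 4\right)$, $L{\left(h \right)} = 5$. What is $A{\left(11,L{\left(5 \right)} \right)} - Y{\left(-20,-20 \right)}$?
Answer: $-213$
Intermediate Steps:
$Y{\left(y,g \right)} = -2 - 11 y$ ($Y{\left(y,g \right)} = - 11 y - 2 = -2 - 11 y$)
$A{\left(11,L{\left(5 \right)} \right)} - Y{\left(-20,-20 \right)} = 5 - \left(-2 - -220\right) = 5 - \left(-2 + 220\right) = 5 - 218 = -213$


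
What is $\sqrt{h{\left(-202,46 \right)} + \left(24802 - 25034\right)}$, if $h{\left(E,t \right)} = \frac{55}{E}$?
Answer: $\frac{i \sqrt{9477638}}{202} \approx 15.24 i$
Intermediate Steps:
$\sqrt{h{\left(-202,46 \right)} + \left(24802 - 25034\right)} = \sqrt{\frac{55}{-202} + \left(24802 - 25034\right)} = \sqrt{55 \left(- \frac{1}{202}\right) - 232} = \sqrt{- \frac{55}{202} - 232} = \sqrt{- \frac{46919}{202}} = \frac{i \sqrt{9477638}}{202}$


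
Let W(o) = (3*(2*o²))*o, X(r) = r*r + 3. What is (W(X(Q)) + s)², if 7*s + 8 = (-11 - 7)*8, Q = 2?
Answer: 203176516/49 ≈ 4.1465e+6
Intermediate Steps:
s = -152/7 (s = -8/7 + ((-11 - 7)*8)/7 = -8/7 + (-18*8)/7 = -8/7 + (⅐)*(-144) = -8/7 - 144/7 = -152/7 ≈ -21.714)
X(r) = 3 + r² (X(r) = r² + 3 = 3 + r²)
W(o) = 6*o³ (W(o) = (6*o²)*o = 6*o³)
(W(X(Q)) + s)² = (6*(3 + 2²)³ - 152/7)² = (6*(3 + 4)³ - 152/7)² = (6*7³ - 152/7)² = (6*343 - 152/7)² = (2058 - 152/7)² = (14254/7)² = 203176516/49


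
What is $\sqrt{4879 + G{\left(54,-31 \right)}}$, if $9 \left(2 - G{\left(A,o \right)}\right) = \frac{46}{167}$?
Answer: $\frac{\sqrt{1225128199}}{501} \approx 69.864$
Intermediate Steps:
$G{\left(A,o \right)} = \frac{2960}{1503}$ ($G{\left(A,o \right)} = 2 - \frac{46 \cdot \frac{1}{167}}{9} = 2 - \frac{46}{1503} = \frac{2960}{1503}$)
$\sqrt{4879 + G{\left(54,-31 \right)}} = \sqrt{4879 + \frac{2960}{1503}} = \sqrt{\frac{7336097}{1503}} = \frac{\sqrt{1225128199}}{501}$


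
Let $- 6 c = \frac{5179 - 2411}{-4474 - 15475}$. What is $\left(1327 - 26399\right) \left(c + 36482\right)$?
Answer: $- \frac{54740691403936}{59847} \approx -9.1468 \cdot 10^{8}$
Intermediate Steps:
$c = \frac{1384}{59847}$ ($c = - \frac{\left(5179 - 2411\right) \frac{1}{-4474 - 15475}}{6} = - \frac{2768 \frac{1}{-19949}}{6} = - \frac{2768 \left(- \frac{1}{19949}\right)}{6} = \left(- \frac{1}{6}\right) \left(- \frac{2768}{19949}\right) = \frac{1384}{59847} \approx 0.023126$)
$\left(1327 - 26399\right) \left(c + 36482\right) = \left(1327 - 26399\right) \left(\frac{1384}{59847} + 36482\right) = \left(-25072\right) \frac{2183339638}{59847} = - \frac{54740691403936}{59847}$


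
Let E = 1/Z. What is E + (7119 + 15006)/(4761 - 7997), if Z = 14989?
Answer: -331628389/48504404 ≈ -6.8371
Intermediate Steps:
E = 1/14989 ≈ 6.6716e-5
E + (7119 + 15006)/(4761 - 7997) = 1/14989 + (7119 + 15006)/(4761 - 7997) = 1/14989 + 22125/(-3236) = 1/14989 + 22125*(-1/3236) = 1/14989 - 22125/3236 = -331628389/48504404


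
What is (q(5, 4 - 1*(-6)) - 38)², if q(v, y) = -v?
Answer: 1849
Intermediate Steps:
(q(5, 4 - 1*(-6)) - 38)² = (-1*5 - 38)² = (-5 - 38)² = (-43)² = 1849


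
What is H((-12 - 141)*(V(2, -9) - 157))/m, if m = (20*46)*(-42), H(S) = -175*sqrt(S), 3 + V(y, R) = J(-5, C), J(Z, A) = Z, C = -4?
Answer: 5*sqrt(2805)/368 ≈ 0.71960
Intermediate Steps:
V(y, R) = -8 (V(y, R) = -3 - 5 = -8)
m = -38640 (m = 920*(-42) = -38640)
H((-12 - 141)*(V(2, -9) - 157))/m = -175*3*sqrt(2805)/(-38640) = -175*3*sqrt(2805)*(-1/38640) = -525*sqrt(2805)*(-1/38640) = 5*sqrt(2805)/368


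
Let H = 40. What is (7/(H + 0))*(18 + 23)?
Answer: 287/40 ≈ 7.1750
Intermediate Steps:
(7/(H + 0))*(18 + 23) = (7/(40 + 0))*(18 + 23) = (7/40)*41 = 287/40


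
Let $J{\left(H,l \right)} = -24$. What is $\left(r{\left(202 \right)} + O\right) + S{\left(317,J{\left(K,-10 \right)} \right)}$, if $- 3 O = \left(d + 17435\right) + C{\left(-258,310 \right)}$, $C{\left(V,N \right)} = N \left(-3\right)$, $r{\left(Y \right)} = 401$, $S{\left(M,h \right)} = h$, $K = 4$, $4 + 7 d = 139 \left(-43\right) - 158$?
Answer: $- \frac{14497}{3} \approx -4832.3$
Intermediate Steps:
$d = -877$ ($d = - \frac{4}{7} + \frac{139 \left(-43\right) - 158}{7} = - \frac{4}{7} + \frac{-5977 - 158}{7} = - \frac{4}{7} + \frac{1}{7} \left(-6135\right) = - \frac{4}{7} - \frac{6135}{7} = -877$)
$C{\left(V,N \right)} = - 3 N$
$O = - \frac{15628}{3}$ ($O = - \frac{\left(-877 + 17435\right) - 930}{3} = - \frac{16558 - 930}{3} = \left(- \frac{1}{3}\right) 15628 = - \frac{15628}{3} \approx -5209.3$)
$\left(r{\left(202 \right)} + O\right) + S{\left(317,J{\left(K,-10 \right)} \right)} = \left(401 - \frac{15628}{3}\right) - 24 = - \frac{14425}{3} - 24 = - \frac{14497}{3}$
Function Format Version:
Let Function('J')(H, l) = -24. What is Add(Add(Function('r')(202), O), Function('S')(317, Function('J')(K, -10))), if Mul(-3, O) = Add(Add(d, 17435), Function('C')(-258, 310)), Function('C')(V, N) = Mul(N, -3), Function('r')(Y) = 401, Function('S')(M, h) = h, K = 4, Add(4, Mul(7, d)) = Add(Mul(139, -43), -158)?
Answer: Rational(-14497, 3) ≈ -4832.3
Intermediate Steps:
d = -877 (d = Add(Rational(-4, 7), Mul(Rational(1, 7), Add(Mul(139, -43), -158))) = Add(Rational(-4, 7), Mul(Rational(1, 7), Add(-5977, -158))) = Add(Rational(-4, 7), Mul(Rational(1, 7), -6135)) = Add(Rational(-4, 7), Rational(-6135, 7)) = -877)
Function('C')(V, N) = Mul(-3, N)
O = Rational(-15628, 3) (O = Mul(Rational(-1, 3), Add(Add(-877, 17435), Mul(-3, 310))) = Mul(Rational(-1, 3), Add(16558, -930)) = Mul(Rational(-1, 3), 15628) = Rational(-15628, 3) ≈ -5209.3)
Add(Add(Function('r')(202), O), Function('S')(317, Function('J')(K, -10))) = Add(Add(401, Rational(-15628, 3)), -24) = Add(Rational(-14425, 3), -24) = Rational(-14497, 3)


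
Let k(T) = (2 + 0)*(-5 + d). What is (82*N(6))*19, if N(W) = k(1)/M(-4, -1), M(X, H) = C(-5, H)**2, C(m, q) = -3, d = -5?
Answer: -31160/9 ≈ -3462.2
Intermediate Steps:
k(T) = -20 (k(T) = (2 + 0)*(-5 - 5) = 2*(-10) = -20)
M(X, H) = 9 (M(X, H) = (-3)**2 = 9)
N(W) = -20/9
(82*N(6))*19 = (82*(-20/9))*19 = -1640/9*19 = -31160/9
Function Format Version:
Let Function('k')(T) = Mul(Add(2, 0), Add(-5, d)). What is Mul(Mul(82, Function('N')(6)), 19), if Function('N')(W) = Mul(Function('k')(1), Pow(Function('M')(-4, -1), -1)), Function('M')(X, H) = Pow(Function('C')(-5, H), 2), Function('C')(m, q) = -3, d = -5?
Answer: Rational(-31160, 9) ≈ -3462.2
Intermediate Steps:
Function('k')(T) = -20 (Function('k')(T) = Mul(Add(2, 0), Add(-5, -5)) = Mul(2, -10) = -20)
Function('M')(X, H) = 9 (Function('M')(X, H) = Pow(-3, 2) = 9)
Function('N')(W) = Rational(-20, 9) (Function('N')(W) = Mul(-20, Pow(9, -1)) = Mul(-20, Rational(1, 9)) = Rational(-20, 9))
Mul(Mul(82, Function('N')(6)), 19) = Mul(Mul(82, Rational(-20, 9)), 19) = Mul(Rational(-1640, 9), 19) = Rational(-31160, 9)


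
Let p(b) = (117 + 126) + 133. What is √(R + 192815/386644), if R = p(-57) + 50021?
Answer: √1883525659977263/193322 ≈ 224.49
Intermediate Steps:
p(b) = 376 (p(b) = 243 + 133 = 376)
R = 50397 (R = 376 + 50021 = 50397)
√(R + 192815/386644) = √(50397 + 192815/386644) = √(19485890483/386644) = √1883525659977263/193322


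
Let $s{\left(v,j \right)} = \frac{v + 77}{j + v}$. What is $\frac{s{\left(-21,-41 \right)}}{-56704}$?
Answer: $\frac{7}{439456} \approx 1.5929 \cdot 10^{-5}$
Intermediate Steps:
$s{\left(v,j \right)} = \frac{77 + v}{j + v}$
$\frac{s{\left(-21,-41 \right)}}{-56704} = \frac{\frac{1}{-41 - 21} \left(77 - 21\right)}{-56704} = \frac{1}{-62} \cdot 56 \left(- \frac{1}{56704}\right) = \left(- \frac{1}{62}\right) 56 \left(- \frac{1}{56704}\right) = \left(- \frac{28}{31}\right) \left(- \frac{1}{56704}\right) = \frac{7}{439456}$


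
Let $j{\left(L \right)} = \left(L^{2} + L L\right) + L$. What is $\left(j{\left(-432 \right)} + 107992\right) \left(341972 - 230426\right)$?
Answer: $53632209168$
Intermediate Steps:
$j{\left(L \right)} = L + 2 L^{2}$ ($j{\left(L \right)} = \left(L^{2} + L^{2}\right) + L = 2 L^{2} + L = L + 2 L^{2}$)
$\left(j{\left(-432 \right)} + 107992\right) \left(341972 - 230426\right) = \left(- 432 \left(1 + 2 \left(-432\right)\right) + 107992\right) \left(341972 - 230426\right) = \left(- 432 \left(1 - 864\right) + 107992\right) 111546 = \left(\left(-432\right) \left(-863\right) + 107992\right) 111546 = \left(372816 + 107992\right) 111546 = 480808 \cdot 111546 = 53632209168$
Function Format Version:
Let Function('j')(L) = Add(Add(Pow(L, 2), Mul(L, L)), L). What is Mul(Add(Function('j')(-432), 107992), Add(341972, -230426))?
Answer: 53632209168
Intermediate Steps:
Function('j')(L) = Add(L, Mul(2, Pow(L, 2))) (Function('j')(L) = Add(Add(Pow(L, 2), Pow(L, 2)), L) = Add(Mul(2, Pow(L, 2)), L) = Add(L, Mul(2, Pow(L, 2))))
Mul(Add(Function('j')(-432), 107992), Add(341972, -230426)) = Mul(Add(Mul(-432, Add(1, Mul(2, -432))), 107992), Add(341972, -230426)) = Mul(Add(Mul(-432, Add(1, -864)), 107992), 111546) = Mul(Add(Mul(-432, -863), 107992), 111546) = Mul(Add(372816, 107992), 111546) = Mul(480808, 111546) = 53632209168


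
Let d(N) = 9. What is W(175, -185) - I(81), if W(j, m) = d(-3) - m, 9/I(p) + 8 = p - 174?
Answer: 19603/101 ≈ 194.09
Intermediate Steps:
I(p) = 9/(-182 + p) (I(p) = 9/(-8 + (p - 174)) = 9/(-8 + (-174 + p)) = 9/(-182 + p))
W(j, m) = 9 - m
W(175, -185) - I(81) = (9 - 1*(-185)) - 9/(-182 + 81) = (9 + 185) - 9/(-101) = 194 - 9*(-1)/101 = 194 - 1*(-9/101) = 194 + 9/101 = 19603/101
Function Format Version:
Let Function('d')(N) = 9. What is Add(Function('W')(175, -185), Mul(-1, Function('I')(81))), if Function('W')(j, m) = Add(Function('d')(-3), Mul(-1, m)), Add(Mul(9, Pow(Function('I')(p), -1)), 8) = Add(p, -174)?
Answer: Rational(19603, 101) ≈ 194.09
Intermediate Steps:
Function('I')(p) = Mul(9, Pow(Add(-182, p), -1)) (Function('I')(p) = Mul(9, Pow(Add(-8, Add(p, -174)), -1)) = Mul(9, Pow(Add(-8, Add(-174, p)), -1)) = Mul(9, Pow(Add(-182, p), -1)))
Function('W')(j, m) = Add(9, Mul(-1, m))
Add(Function('W')(175, -185), Mul(-1, Function('I')(81))) = Add(Add(9, Mul(-1, -185)), Mul(-1, Mul(9, Pow(Add(-182, 81), -1)))) = Add(Add(9, 185), Mul(-1, Mul(9, Pow(-101, -1)))) = Add(194, Mul(-1, Mul(9, Rational(-1, 101)))) = Add(194, Mul(-1, Rational(-9, 101))) = Add(194, Rational(9, 101)) = Rational(19603, 101)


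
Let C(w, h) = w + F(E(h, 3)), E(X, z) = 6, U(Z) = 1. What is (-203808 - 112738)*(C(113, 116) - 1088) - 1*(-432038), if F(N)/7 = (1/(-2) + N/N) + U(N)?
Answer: 305740655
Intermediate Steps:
F(N) = 21/2 (F(N) = 7*((1/(-2) + N/N) + 1) = 7*((1*(-1/2) + 1) + 1) = 7*((-1/2 + 1) + 1) = 7*(1/2 + 1) = 7*(3/2) = 21/2)
C(w, h) = 21/2 + w (C(w, h) = w + 21/2 = 21/2 + w)
(-203808 - 112738)*(C(113, 116) - 1088) - 1*(-432038) = (-203808 - 112738)*((21/2 + 113) - 1088) - 1*(-432038) = -316546*(247/2 - 1088) + 432038 = -316546*(-1929/2) + 432038 = 305308617 + 432038 = 305740655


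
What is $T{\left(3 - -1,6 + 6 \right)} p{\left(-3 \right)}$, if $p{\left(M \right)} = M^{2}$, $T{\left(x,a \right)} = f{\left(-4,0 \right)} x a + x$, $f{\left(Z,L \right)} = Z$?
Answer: $-1692$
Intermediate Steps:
$T{\left(x,a \right)} = x - 4 a x$ ($T{\left(x,a \right)} = - 4 x a + x = - 4 a x + x = x - 4 a x$)
$T{\left(3 - -1,6 + 6 \right)} p{\left(-3 \right)} = \left(3 - -1\right) \left(1 - 4 \left(6 + 6\right)\right) \left(-3\right)^{2} = \left(3 + 1\right) \left(1 - 48\right) 9 = 4 \left(1 - 48\right) 9 = 4 \left(-47\right) 9 = \left(-188\right) 9 = -1692$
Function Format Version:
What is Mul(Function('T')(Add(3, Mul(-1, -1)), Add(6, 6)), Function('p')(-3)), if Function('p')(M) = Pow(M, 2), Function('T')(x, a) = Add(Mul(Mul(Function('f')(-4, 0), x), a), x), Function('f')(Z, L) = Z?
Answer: -1692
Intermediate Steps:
Function('T')(x, a) = Add(x, Mul(-4, a, x)) (Function('T')(x, a) = Add(Mul(Mul(-4, x), a), x) = Add(Mul(-4, a, x), x) = Add(x, Mul(-4, a, x)))
Mul(Function('T')(Add(3, Mul(-1, -1)), Add(6, 6)), Function('p')(-3)) = Mul(Mul(Add(3, Mul(-1, -1)), Add(1, Mul(-4, Add(6, 6)))), Pow(-3, 2)) = Mul(Mul(Add(3, 1), Add(1, Mul(-4, 12))), 9) = Mul(Mul(4, Add(1, -48)), 9) = Mul(Mul(4, -47), 9) = Mul(-188, 9) = -1692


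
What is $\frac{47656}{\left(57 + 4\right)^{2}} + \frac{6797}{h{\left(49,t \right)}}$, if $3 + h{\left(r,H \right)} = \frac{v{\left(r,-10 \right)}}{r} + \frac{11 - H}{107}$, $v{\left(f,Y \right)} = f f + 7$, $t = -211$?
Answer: $\frac{20664532553}{134383915} \approx 153.77$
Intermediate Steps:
$v{\left(f,Y \right)} = 7 + f^{2}$ ($v{\left(f,Y \right)} = f^{2} + 7 = 7 + f^{2}$)
$h{\left(r,H \right)} = - \frac{310}{107} - \frac{H}{107} + \frac{7 + r^{2}}{r}$ ($h{\left(r,H \right)} = -3 + \left(\frac{7 + r^{2}}{r} + \frac{11 - H}{107}\right) = -3 + \left(\frac{7 + r^{2}}{r} + \left(11 - H\right) \frac{1}{107}\right) = -3 - \left(- \frac{11}{107} + \frac{H}{107} - \frac{7 + r^{2}}{r}\right) = -3 + \left(\frac{11}{107} - \frac{H}{107} + \frac{7 + r^{2}}{r}\right) = - \frac{310}{107} - \frac{H}{107} + \frac{7 + r^{2}}{r}$)
$\frac{47656}{\left(57 + 4\right)^{2}} + \frac{6797}{h{\left(49,t \right)}} = \frac{47656}{\left(57 + 4\right)^{2}} + \frac{6797}{- \frac{310}{107} + 49 + \frac{7}{49} - - \frac{211}{107}} = \frac{47656}{61^{2}} + \frac{6797}{- \frac{310}{107} + 49 + 7 \cdot \frac{1}{49} + \frac{211}{107}} = \frac{47656}{3721} + \frac{6797}{- \frac{310}{107} + 49 + \frac{1}{7} + \frac{211}{107}} = 47656 \cdot \frac{1}{3721} + \frac{6797}{\frac{36115}{749}} = \frac{47656}{3721} + 6797 \cdot \frac{749}{36115} = \frac{47656}{3721} + \frac{5090953}{36115} = \frac{20664532553}{134383915}$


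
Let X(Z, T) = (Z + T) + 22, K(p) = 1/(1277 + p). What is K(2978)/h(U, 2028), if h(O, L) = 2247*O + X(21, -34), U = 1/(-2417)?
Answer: 2417/82998030 ≈ 2.9121e-5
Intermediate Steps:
U = -1/2417 ≈ -0.00041374
X(Z, T) = 22 + T + Z (X(Z, T) = (T + Z) + 22 = 22 + T + Z)
h(O, L) = 9 + 2247*O (h(O, L) = 2247*O + (22 - 34 + 21) = 2247*O + 9 = 9 + 2247*O)
K(2978)/h(U, 2028) = 1/((1277 + 2978)*(9 + 2247*(-1/2417))) = 1/(4255*(9 - 2247/2417)) = 1/(4255*(19506/2417)) = (1/4255)*(2417/19506) = 2417/82998030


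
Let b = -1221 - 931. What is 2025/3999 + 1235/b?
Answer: -193655/2868616 ≈ -0.067508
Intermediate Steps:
b = -2152
2025/3999 + 1235/b = 2025/3999 + 1235/(-2152) = 2025*(1/3999) + 1235*(-1/2152) = 675/1333 - 1235/2152 = -193655/2868616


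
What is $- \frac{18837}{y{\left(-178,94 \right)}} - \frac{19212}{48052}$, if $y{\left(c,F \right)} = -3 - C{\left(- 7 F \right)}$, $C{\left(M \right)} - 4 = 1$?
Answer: $\frac{226250457}{96104} \approx 2354.2$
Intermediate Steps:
$C{\left(M \right)} = 5$ ($C{\left(M \right)} = 4 + 1 = 5$)
$y{\left(c,F \right)} = -8$ ($y{\left(c,F \right)} = -3 - 5 = -8$)
$- \frac{18837}{y{\left(-178,94 \right)}} - \frac{19212}{48052} = - \frac{18837}{-8} - \frac{19212}{48052} = \left(-18837\right) \left(- \frac{1}{8}\right) - \frac{4803}{12013} = \frac{18837}{8} - \frac{4803}{12013} = \frac{226250457}{96104}$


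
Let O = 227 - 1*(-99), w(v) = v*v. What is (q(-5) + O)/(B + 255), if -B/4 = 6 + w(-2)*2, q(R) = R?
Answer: 321/199 ≈ 1.6131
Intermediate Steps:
w(v) = v²
O = 326 (O = 227 + 99 = 326)
B = -56 (B = -4*(6 + (-2)²*2) = -4*(6 + 4*2) = -4*(6 + 8) = -4*14 = -56)
(q(-5) + O)/(B + 255) = (-5 + 326)/(-56 + 255) = 321/199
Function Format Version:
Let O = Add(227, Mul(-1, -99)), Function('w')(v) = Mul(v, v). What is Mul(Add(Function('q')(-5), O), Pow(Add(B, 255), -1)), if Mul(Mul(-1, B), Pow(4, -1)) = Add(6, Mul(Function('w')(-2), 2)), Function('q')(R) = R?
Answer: Rational(321, 199) ≈ 1.6131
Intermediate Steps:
Function('w')(v) = Pow(v, 2)
O = 326 (O = Add(227, 99) = 326)
B = -56 (B = Mul(-4, Add(6, Mul(Pow(-2, 2), 2))) = Mul(-4, Add(6, Mul(4, 2))) = Mul(-4, Add(6, 8)) = Mul(-4, 14) = -56)
Mul(Add(Function('q')(-5), O), Pow(Add(B, 255), -1)) = Mul(Add(-5, 326), Pow(Add(-56, 255), -1)) = Mul(321, Pow(199, -1)) = Mul(321, Rational(1, 199)) = Rational(321, 199)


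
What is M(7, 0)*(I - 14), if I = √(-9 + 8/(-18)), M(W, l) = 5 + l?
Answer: -70 + 5*I*√85/3 ≈ -70.0 + 15.366*I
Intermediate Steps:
I = I*√85/3 (I = √(-9 + 8*(-1/18)) = √(-9 - 4/9) = √(-85/9) = I*√85/3 ≈ 3.0732*I)
M(7, 0)*(I - 14) = (5 + 0)*(I*√85/3 - 14) = 5*(-14 + I*√85/3) = -70 + 5*I*√85/3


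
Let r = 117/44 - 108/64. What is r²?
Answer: 29241/30976 ≈ 0.94399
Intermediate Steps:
r = 171/176 (r = 117*(1/44) - 108*1/64 = 117/44 - 27/16 = 171/176 ≈ 0.97159)
r² = (171/176)² = 29241/30976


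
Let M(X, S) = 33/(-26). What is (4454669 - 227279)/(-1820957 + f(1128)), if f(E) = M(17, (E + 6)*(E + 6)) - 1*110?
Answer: -21982428/9469555 ≈ -2.3214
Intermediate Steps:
M(X, S) = -33/26 (M(X, S) = 33*(-1/26) = -33/26)
f(E) = -2893/26 (f(E) = -33/26 - 1*110 = -33/26 - 110 = -2893/26)
(4454669 - 227279)/(-1820957 + f(1128)) = (4454669 - 227279)/(-1820957 - 2893/26) = 4227390/(-47347775/26) = 4227390*(-26/47347775) = -21982428/9469555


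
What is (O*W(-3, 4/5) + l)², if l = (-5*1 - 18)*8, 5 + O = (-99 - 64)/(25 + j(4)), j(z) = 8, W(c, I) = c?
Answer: 2876416/121 ≈ 23772.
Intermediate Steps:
O = -328/33 (O = -5 + (-99 - 64)/(25 + 8) = -5 - 163/33 = -328/33 ≈ -9.9394)
l = -184 (l = (-5 - 18)*8 = -23*8 = -184)
(O*W(-3, 4/5) + l)² = (-328/33*(-3) - 184)² = (328/11 - 184)² = (-1696/11)² = 2876416/121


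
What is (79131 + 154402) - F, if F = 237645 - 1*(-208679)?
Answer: -212791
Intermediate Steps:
F = 446324 (F = 237645 + 208679 = 446324)
(79131 + 154402) - F = (79131 + 154402) - 1*446324 = 233533 - 446324 = -212791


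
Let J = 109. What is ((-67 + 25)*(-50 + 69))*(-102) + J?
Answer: 81505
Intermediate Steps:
((-67 + 25)*(-50 + 69))*(-102) + J = ((-67 + 25)*(-50 + 69))*(-102) + 109 = -42*19*(-102) + 109 = -798*(-102) + 109 = 81396 + 109 = 81505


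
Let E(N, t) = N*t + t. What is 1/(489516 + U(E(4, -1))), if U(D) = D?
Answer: 1/489511 ≈ 2.0429e-6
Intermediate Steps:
E(N, t) = t + N*t
1/(489516 + U(E(4, -1))) = 1/(489516 - (1 + 4)) = 1/(489516 - 1*5) = 1/(489516 - 5) = 1/489511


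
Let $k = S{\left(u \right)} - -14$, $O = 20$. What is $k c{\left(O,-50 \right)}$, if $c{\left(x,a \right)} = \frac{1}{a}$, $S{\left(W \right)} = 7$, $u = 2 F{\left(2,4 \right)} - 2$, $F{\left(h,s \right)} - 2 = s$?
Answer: $- \frac{21}{50} \approx -0.42$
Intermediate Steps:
$F{\left(h,s \right)} = 2 + s$
$u = 10$ ($u = 2 \left(2 + 4\right) - 2 = 2 \cdot 6 - 2 = 12 - 2 = 10$)
$k = 21$ ($k = 7 - -14 = 7 + 14 = 21$)
$k c{\left(O,-50 \right)} = \frac{21}{-50} = 21 \left(- \frac{1}{50}\right) = - \frac{21}{50}$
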